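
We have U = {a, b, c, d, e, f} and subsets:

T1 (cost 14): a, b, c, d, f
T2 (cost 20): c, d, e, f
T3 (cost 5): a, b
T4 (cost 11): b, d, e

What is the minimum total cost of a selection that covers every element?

25

T1, T4 cover every element at cost 14 + 11 = 25.
Any cover uses at least 2 sets; among all covering selections none totals below 25.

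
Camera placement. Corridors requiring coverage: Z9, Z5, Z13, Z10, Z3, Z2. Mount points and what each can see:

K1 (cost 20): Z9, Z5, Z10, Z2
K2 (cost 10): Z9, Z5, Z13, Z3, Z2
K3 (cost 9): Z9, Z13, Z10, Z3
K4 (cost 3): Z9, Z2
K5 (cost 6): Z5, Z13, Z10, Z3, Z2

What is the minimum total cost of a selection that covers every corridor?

9

K4, K5 cover every corridor at cost 3 + 6 = 9.
Any cover uses at least 2 camera mounts; among all covering selections none totals below 9.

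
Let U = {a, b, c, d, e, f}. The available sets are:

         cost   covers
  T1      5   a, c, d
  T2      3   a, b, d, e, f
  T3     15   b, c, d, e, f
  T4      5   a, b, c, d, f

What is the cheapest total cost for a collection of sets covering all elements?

T1, T2 cover every element at cost 5 + 3 = 8.
Any cover uses at least 2 sets; among all covering selections none totals below 8.

8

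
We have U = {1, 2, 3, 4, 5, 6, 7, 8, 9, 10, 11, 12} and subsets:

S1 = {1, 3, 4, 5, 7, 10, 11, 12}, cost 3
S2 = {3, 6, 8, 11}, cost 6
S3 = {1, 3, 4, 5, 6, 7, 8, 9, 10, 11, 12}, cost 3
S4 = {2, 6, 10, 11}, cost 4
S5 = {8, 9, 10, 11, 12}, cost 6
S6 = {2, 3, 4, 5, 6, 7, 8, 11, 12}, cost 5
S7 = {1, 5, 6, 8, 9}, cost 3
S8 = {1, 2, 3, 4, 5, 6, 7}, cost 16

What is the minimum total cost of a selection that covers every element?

7

S3, S4 cover every element at cost 3 + 4 = 7.
Any cover uses at least 2 sets; among all covering selections none totals below 7.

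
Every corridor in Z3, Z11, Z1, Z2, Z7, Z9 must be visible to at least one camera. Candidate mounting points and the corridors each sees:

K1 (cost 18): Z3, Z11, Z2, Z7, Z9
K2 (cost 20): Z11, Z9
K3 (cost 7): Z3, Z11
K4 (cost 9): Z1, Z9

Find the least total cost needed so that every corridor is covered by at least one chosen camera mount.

K1, K4 cover every corridor at cost 18 + 9 = 27.
Any cover uses at least 2 camera mounts; among all covering selections none totals below 27.

27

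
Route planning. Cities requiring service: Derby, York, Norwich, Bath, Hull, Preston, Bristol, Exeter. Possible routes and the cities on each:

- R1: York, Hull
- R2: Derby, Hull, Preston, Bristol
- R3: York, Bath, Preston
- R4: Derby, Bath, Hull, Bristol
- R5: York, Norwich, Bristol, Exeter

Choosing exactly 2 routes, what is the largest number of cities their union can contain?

Choosing R2, R5 covers {Derby, York, Norwich, Hull, Preston, Bristol, Exeter} — 7 cities.
No choice of 2 routes does better; here Bath is left uncovered.

7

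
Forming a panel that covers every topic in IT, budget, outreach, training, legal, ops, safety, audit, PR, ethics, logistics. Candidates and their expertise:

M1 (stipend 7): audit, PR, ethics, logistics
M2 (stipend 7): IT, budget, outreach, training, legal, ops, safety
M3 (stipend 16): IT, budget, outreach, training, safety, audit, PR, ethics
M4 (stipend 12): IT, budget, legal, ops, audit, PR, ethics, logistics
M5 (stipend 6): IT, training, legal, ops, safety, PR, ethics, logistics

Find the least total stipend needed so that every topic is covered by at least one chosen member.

14

M1, M2 cover every topic at stipend 7 + 7 = 14.
Any cover uses at least 2 members; among all covering selections none totals below 14.
Greedy by coverage-per-stipend would pick M5, M2, M1 for 20 — worse than the optimum 14.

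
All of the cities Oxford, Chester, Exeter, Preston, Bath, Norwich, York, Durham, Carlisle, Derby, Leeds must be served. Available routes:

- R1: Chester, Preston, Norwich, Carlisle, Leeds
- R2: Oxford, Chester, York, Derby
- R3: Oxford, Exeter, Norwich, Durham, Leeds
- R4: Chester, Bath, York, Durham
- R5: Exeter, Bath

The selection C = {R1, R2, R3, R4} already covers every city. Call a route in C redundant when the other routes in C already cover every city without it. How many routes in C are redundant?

Drop R1: Preston, Carlisle uncovered — not redundant.
Drop R2: Derby uncovered — not redundant.
Drop R3: Exeter uncovered — not redundant.
Drop R4: Bath uncovered — not redundant.
None of the routes in C is redundant.

0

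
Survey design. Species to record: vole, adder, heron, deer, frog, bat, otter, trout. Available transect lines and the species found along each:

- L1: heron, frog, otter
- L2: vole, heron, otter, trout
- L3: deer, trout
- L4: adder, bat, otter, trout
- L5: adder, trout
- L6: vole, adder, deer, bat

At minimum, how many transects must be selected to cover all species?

L1, L2, L6 together cover {vole, adder, heron, deer, frog, bat, otter, trout} — every species.
No 2 of the 6 transects cover everything (all 15 pairs fall short), so 3 is minimum.

3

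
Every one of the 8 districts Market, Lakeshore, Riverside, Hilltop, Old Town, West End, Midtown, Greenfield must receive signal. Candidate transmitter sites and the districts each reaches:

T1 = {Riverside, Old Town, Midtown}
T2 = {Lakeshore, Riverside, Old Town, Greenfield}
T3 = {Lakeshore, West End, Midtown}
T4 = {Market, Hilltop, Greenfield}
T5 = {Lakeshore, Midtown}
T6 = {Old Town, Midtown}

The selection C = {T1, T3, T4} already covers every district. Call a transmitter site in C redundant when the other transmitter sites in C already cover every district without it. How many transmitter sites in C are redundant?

0

Drop T1: Riverside, Old Town uncovered — not redundant.
Drop T3: Lakeshore, West End uncovered — not redundant.
Drop T4: Market, Hilltop, Greenfield uncovered — not redundant.
None of the transmitter sites in C is redundant.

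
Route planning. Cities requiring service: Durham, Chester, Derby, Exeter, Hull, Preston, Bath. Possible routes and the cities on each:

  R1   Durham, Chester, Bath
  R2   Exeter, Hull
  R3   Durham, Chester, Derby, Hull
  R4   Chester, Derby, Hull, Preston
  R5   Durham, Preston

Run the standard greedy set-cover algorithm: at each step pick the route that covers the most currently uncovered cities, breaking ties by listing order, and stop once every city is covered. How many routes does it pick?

Pick 1: R3 covers 4 new cities (Durham, Chester, Derby, Hull).
Pick 2: R1 covers 1 new cities (Bath).
Pick 3: R2 covers 1 new cities (Exeter).
Pick 4: R4 covers 1 new cities (Preston).
Greedy uses 4 routes. (The true minimum is 3.)

4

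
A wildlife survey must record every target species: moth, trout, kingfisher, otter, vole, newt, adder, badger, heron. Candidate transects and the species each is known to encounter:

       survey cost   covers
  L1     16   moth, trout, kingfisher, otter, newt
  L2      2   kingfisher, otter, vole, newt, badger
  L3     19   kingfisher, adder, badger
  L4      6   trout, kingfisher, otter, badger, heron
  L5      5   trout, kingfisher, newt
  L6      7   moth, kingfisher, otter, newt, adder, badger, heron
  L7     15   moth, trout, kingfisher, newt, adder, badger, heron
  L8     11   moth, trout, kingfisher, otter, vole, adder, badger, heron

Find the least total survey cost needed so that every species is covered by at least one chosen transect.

L2, L8 cover every species at survey cost 2 + 11 = 13.
Any cover uses at least 2 transects; among all covering selections none totals below 13.

13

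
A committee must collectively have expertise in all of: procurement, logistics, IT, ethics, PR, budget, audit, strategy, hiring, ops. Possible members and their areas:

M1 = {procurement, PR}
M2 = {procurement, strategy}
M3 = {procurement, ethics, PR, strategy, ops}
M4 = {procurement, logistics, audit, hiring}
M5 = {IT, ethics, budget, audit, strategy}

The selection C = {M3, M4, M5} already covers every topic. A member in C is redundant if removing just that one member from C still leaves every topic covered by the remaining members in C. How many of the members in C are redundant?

0

Drop M3: PR, ops uncovered — not redundant.
Drop M4: logistics, hiring uncovered — not redundant.
Drop M5: IT, budget uncovered — not redundant.
None of the members in C is redundant.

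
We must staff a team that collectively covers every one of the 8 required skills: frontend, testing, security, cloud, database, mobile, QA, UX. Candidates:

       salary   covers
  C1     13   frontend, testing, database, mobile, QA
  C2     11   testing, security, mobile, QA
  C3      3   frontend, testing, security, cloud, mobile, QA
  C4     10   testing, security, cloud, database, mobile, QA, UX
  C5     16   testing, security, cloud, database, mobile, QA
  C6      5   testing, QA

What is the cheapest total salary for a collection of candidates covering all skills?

13

C3, C4 cover every skill at salary 3 + 10 = 13.
Any cover uses at least 2 candidates; among all covering selections none totals below 13.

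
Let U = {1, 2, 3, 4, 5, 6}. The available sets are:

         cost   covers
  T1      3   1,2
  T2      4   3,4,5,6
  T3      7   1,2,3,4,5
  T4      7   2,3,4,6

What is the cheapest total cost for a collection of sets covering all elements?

7

T1, T2 cover every element at cost 3 + 4 = 7.
Any cover uses at least 2 sets; among all covering selections none totals below 7.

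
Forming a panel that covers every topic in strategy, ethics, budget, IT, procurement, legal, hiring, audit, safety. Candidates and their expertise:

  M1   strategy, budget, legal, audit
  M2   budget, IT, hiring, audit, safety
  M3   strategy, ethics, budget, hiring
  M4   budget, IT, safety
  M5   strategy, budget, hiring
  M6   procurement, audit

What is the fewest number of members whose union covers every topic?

4

M1, M2, M3, M6 together cover {strategy, ethics, budget, IT, procurement, legal, hiring, audit, safety} — every topic.
No 3 of the 6 members cover everything (all 20 triples fall short), so 4 is minimum.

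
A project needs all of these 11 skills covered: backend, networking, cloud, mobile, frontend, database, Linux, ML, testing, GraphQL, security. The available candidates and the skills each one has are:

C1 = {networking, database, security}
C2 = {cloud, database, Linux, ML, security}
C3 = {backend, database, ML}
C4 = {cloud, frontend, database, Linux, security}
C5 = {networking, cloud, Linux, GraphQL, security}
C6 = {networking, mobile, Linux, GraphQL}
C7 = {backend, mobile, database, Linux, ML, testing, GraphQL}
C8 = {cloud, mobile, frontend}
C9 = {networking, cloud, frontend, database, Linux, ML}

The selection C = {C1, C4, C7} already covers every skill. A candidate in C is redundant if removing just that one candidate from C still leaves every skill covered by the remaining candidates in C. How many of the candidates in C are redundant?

0

Drop C1: networking uncovered — not redundant.
Drop C4: cloud, frontend uncovered — not redundant.
Drop C7: backend, mobile, ML, testing, … uncovered — not redundant.
None of the candidates in C is redundant.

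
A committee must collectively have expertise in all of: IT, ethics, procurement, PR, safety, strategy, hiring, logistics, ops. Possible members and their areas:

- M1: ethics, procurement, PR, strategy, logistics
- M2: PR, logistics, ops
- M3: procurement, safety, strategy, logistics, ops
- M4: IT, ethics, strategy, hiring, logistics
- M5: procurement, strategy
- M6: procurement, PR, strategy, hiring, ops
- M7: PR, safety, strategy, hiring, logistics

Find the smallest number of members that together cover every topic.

3

M1, M3, M4 together cover {IT, ethics, procurement, PR, safety, strategy, hiring, logistics, ops} — every topic.
No 2 of the 7 members cover everything (all 21 pairs fall short), so 3 is minimum.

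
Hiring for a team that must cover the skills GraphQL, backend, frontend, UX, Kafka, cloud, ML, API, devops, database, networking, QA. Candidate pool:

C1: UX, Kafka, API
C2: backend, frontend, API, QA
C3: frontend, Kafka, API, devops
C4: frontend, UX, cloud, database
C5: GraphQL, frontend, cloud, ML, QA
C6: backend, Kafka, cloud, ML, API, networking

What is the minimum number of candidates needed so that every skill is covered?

C3, C4, C5, C6 together cover {GraphQL, backend, frontend, UX, Kafka, cloud, ML, API, devops, database, networking, QA} — every skill.
No 3 of the 6 candidates cover everything (all 20 triples fall short), so 4 is minimum.

4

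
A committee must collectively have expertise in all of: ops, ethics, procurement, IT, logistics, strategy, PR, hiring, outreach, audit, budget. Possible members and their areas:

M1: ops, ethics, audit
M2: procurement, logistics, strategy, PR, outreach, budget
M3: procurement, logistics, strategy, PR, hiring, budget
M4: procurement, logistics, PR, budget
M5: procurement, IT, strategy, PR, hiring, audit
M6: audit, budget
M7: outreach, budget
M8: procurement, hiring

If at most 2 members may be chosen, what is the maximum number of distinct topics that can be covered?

9

Choosing M1, M2 covers {ops, ethics, procurement, logistics, strategy, PR, outreach, audit, budget} — 9 topics.
No choice of 2 members does better; here IT, hiring are left uncovered.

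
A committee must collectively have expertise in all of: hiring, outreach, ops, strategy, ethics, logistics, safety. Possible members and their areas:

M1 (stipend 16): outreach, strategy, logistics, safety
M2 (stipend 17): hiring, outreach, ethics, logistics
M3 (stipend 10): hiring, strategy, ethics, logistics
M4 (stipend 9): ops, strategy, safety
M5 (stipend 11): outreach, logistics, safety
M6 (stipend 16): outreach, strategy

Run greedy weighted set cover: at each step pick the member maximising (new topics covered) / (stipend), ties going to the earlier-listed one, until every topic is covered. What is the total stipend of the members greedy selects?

Pick 1: M3 adds 4 new (hiring, strategy, ethics, logistics) at stipend 10 (ratio 4/10).
Pick 2: M4 adds 2 new (ops, safety) at stipend 9 (ratio 2/9).
Pick 3: M5 adds 1 new (outreach) at stipend 11 (ratio 1/11).
Greedy total stipend: 10 + 9 + 11 = 30. (The true optimum is 26, so greedy overshoots here.)

30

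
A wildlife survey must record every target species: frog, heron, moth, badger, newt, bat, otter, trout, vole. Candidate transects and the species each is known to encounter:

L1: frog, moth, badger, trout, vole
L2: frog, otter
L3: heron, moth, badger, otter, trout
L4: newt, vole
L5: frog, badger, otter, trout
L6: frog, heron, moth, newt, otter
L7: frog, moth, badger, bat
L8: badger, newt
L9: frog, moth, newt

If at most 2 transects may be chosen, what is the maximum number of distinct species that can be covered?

8

Choosing L1, L6 covers {frog, heron, moth, badger, newt, otter, trout, vole} — 8 species.
No choice of 2 transects does better; here bat is left uncovered.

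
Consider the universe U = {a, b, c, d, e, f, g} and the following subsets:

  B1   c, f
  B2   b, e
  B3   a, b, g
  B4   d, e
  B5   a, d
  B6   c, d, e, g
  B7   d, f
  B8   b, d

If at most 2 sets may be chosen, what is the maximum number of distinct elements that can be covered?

Choosing B3, B6 covers {a, b, c, d, e, g} — 6 elements.
No choice of 2 sets does better; here f is left uncovered.

6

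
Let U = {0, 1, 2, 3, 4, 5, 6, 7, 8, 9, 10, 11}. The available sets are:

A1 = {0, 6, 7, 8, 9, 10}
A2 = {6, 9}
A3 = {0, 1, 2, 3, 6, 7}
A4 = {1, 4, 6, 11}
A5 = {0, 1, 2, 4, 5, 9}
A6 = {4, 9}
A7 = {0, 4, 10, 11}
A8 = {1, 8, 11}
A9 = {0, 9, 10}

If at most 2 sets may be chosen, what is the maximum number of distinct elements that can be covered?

Choosing A1, A5 covers {0, 1, 2, 4, 5, 6, 7, 8, 9, 10} — 10 elements.
No choice of 2 sets does better; here 3, 11 are left uncovered.

10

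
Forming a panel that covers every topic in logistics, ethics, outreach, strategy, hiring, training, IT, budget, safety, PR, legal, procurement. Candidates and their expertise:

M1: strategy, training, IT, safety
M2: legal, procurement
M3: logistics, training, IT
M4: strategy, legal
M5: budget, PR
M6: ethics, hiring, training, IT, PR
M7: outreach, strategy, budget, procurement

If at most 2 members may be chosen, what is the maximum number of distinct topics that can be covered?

Choosing M6, M7 covers {ethics, outreach, strategy, hiring, training, IT, budget, PR, procurement} — 9 topics.
No choice of 2 members does better; here logistics, safety, legal are left uncovered.

9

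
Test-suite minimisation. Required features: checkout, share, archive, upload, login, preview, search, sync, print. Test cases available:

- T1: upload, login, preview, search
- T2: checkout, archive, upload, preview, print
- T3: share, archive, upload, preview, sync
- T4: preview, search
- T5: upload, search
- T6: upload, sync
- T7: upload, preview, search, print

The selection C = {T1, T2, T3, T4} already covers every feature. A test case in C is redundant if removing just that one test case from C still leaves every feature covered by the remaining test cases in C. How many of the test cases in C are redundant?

Drop T1: login uncovered — not redundant.
Drop T2: checkout, print uncovered — not redundant.
Drop T3: share, sync uncovered — not redundant.
Drop T4: the rest still cover every feature — redundant.
1 redundant: T4.

1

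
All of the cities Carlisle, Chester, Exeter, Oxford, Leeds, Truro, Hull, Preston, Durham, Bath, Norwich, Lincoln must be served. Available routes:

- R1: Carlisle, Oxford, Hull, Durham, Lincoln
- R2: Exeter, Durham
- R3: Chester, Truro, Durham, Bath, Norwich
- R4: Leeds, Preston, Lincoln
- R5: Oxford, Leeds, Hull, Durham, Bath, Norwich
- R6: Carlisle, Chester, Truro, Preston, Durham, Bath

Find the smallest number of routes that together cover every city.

R1, R2, R3, R4 together cover {Carlisle, Chester, Exeter, Oxford, Leeds, Truro, Hull, Preston, Durham, Bath, Norwich, Lincoln} — every city.
No 3 of the 6 routes cover everything (all 20 triples fall short), so 4 is minimum.

4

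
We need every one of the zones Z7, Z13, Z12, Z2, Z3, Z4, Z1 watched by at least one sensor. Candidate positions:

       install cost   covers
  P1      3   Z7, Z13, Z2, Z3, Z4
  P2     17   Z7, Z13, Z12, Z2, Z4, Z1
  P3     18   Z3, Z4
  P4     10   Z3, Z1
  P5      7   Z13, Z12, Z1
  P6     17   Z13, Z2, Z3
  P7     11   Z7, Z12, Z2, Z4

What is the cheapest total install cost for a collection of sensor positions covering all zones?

P1, P5 cover every zone at install cost 3 + 7 = 10.
Any cover uses at least 2 sensor positions; among all covering selections none totals below 10.

10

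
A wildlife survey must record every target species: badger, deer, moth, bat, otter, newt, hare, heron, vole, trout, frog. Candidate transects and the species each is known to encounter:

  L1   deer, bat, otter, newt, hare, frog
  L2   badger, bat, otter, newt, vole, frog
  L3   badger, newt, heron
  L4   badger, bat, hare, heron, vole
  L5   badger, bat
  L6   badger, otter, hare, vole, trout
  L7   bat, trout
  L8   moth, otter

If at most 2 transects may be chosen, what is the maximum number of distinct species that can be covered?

Choosing L1, L4 covers {badger, deer, bat, otter, newt, hare, heron, vole, frog} — 9 species.
No choice of 2 transects does better; here moth, trout are left uncovered.

9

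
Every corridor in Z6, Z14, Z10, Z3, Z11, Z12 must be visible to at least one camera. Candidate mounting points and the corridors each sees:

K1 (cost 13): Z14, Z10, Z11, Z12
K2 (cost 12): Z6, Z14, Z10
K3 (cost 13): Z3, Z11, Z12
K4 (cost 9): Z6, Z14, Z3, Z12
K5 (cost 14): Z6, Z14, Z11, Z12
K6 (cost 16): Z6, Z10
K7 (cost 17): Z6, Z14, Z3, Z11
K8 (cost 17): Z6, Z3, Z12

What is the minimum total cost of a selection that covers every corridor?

22

K1, K4 cover every corridor at cost 13 + 9 = 22.
Any cover uses at least 2 camera mounts; among all covering selections none totals below 22.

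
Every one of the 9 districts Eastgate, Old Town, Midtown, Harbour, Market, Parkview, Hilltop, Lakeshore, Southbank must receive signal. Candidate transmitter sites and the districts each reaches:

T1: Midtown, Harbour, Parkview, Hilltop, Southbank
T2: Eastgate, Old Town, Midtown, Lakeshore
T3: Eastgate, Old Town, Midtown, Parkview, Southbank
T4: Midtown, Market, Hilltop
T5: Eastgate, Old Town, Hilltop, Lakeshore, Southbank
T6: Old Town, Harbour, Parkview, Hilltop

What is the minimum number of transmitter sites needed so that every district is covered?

T1, T2, T4 together cover {Eastgate, Old Town, Midtown, Harbour, Market, Parkview, Hilltop, Lakeshore, Southbank} — every district.
No 2 of the 6 transmitter sites cover everything (all 15 pairs fall short), so 3 is minimum.

3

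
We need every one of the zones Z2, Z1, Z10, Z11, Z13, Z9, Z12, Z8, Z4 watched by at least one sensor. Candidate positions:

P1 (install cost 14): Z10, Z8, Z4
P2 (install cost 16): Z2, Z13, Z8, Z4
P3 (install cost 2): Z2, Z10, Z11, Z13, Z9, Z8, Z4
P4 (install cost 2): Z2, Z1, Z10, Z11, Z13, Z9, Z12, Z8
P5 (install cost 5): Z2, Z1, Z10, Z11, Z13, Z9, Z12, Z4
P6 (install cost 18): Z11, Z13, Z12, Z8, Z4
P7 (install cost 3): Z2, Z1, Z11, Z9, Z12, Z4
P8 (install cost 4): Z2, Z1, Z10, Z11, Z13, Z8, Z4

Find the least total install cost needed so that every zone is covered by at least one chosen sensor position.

4

P3, P4 cover every zone at install cost 2 + 2 = 4.
Any cover uses at least 2 sensor positions; among all covering selections none totals below 4.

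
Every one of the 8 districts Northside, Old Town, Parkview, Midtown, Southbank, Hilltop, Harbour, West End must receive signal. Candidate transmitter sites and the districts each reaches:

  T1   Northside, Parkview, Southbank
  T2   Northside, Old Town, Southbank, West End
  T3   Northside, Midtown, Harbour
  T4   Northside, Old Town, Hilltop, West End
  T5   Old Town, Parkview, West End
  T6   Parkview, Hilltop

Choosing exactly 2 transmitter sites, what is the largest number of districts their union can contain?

Choosing T1, T4 covers {Northside, Old Town, Parkview, Southbank, Hilltop, West End} — 6 districts.
No choice of 2 transmitter sites does better; here Midtown, Harbour are left uncovered.

6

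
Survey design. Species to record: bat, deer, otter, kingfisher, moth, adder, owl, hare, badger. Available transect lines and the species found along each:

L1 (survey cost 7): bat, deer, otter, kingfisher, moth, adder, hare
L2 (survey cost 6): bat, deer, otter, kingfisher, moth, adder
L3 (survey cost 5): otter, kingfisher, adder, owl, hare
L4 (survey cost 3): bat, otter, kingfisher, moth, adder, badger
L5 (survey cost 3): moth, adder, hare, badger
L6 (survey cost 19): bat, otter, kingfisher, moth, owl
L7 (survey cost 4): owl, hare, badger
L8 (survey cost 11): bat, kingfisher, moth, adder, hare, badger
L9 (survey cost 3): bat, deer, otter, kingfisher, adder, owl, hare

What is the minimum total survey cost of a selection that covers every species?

L4, L9 cover every species at survey cost 3 + 3 = 6.
Any cover uses at least 2 transects; among all covering selections none totals below 6.

6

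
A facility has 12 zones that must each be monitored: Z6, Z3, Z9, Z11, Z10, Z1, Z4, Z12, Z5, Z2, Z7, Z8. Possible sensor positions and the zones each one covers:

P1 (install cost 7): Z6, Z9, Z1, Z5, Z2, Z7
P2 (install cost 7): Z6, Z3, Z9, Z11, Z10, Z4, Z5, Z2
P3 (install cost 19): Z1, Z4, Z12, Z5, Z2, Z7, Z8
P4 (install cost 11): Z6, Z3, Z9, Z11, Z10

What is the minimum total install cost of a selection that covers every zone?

P2, P3 cover every zone at install cost 7 + 19 = 26.
Any cover uses at least 2 sensor positions; among all covering selections none totals below 26.

26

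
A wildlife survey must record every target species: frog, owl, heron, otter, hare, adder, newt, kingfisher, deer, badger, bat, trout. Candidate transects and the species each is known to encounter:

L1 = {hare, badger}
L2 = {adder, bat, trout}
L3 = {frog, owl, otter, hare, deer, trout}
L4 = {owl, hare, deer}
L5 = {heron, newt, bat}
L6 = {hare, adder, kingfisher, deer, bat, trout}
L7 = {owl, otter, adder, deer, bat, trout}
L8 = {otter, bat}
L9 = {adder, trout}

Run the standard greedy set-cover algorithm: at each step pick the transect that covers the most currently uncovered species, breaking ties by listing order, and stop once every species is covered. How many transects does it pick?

4

Pick 1: L3 covers 6 new species (frog, owl, otter, hare, deer, trout).
Pick 2: L5 covers 3 new species (heron, newt, bat).
Pick 3: L6 covers 2 new species (adder, kingfisher).
Pick 4: L1 covers 1 new species (badger).
Greedy uses 4 transects.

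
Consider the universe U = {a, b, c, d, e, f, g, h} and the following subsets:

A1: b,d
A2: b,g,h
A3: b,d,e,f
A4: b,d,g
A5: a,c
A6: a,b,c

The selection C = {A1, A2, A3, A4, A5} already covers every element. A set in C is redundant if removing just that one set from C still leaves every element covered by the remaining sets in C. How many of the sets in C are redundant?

Drop A1: the rest still cover every element — redundant.
Drop A2: h uncovered — not redundant.
Drop A3: e, f uncovered — not redundant.
Drop A4: the rest still cover every element — redundant.
Drop A5: a, c uncovered — not redundant.
2 redundant: A1, A4.

2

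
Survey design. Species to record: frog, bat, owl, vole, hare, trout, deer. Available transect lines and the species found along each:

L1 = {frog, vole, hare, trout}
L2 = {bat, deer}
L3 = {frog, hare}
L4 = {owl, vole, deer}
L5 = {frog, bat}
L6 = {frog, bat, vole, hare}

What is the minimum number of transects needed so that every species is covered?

L1, L2, L4 together cover {frog, bat, owl, vole, hare, trout, deer} — every species.
No 2 of the 6 transects cover everything (all 15 pairs fall short), so 3 is minimum.

3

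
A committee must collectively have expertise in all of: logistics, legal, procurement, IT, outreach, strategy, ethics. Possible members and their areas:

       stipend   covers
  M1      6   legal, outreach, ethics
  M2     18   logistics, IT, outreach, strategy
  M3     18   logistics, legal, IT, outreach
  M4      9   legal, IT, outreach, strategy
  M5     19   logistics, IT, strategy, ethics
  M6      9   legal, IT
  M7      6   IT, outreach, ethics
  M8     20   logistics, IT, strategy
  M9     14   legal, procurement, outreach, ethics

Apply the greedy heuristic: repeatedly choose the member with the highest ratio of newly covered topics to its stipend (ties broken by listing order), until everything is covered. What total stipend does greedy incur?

47

Pick 1: M1 adds 3 new (legal, outreach, ethics) at stipend 6 (ratio 3/6).
Pick 2: M4 adds 2 new (IT, strategy) at stipend 9 (ratio 2/9).
Pick 3: M9 adds 1 new (procurement) at stipend 14 (ratio 1/14).
Pick 4: M2 adds 1 new (logistics) at stipend 18 (ratio 1/18).
Greedy total stipend: 6 + 9 + 14 + 18 = 47. (The true optimum is 32, so greedy overshoots here.)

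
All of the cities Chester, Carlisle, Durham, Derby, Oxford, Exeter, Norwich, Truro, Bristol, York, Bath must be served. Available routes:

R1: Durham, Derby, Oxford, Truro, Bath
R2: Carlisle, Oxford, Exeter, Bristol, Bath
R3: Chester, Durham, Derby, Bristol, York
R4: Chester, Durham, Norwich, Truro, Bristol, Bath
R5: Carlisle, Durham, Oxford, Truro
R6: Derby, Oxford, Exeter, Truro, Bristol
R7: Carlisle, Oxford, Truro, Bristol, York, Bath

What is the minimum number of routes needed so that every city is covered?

R2, R3, R4 together cover {Chester, Carlisle, Durham, Derby, Oxford, Exeter, Norwich, Truro, Bristol, York, Bath} — every city.
No 2 of the 7 routes cover everything (all 21 pairs fall short), so 3 is minimum.

3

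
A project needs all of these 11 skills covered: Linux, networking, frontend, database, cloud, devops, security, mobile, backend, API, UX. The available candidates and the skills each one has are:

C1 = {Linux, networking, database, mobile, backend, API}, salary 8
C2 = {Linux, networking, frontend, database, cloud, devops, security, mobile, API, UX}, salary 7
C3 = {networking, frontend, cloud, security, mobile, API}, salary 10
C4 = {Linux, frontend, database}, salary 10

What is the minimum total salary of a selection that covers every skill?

C1, C2 cover every skill at salary 8 + 7 = 15.
Any cover uses at least 2 candidates; among all covering selections none totals below 15.

15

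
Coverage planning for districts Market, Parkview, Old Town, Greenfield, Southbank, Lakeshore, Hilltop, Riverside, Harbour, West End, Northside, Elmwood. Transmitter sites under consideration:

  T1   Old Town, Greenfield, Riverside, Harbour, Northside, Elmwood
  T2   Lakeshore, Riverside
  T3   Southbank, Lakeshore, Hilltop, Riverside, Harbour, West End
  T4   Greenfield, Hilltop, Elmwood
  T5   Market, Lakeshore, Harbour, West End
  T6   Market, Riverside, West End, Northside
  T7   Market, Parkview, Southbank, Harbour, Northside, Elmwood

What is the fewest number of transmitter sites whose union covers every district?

3

T1, T3, T7 together cover {Market, Parkview, Old Town, Greenfield, Southbank, Lakeshore, Hilltop, Riverside, Harbour, West End, Northside, Elmwood} — every district.
No 2 of the 7 transmitter sites cover everything (all 21 pairs fall short), so 3 is minimum.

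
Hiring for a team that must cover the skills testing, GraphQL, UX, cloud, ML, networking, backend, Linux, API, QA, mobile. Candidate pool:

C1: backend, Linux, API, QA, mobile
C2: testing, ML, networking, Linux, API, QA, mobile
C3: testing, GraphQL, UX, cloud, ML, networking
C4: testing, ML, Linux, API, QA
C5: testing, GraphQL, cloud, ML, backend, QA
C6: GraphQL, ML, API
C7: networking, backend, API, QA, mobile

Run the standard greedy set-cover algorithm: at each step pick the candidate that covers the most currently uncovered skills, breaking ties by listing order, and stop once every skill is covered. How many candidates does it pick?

3

Pick 1: C2 covers 7 new skills (testing, ML, networking, Linux, API, QA, mobile).
Pick 2: C3 covers 3 new skills (GraphQL, UX, cloud).
Pick 3: C1 covers 1 new skills (backend).
Greedy uses 3 candidates. (The true minimum is 2.)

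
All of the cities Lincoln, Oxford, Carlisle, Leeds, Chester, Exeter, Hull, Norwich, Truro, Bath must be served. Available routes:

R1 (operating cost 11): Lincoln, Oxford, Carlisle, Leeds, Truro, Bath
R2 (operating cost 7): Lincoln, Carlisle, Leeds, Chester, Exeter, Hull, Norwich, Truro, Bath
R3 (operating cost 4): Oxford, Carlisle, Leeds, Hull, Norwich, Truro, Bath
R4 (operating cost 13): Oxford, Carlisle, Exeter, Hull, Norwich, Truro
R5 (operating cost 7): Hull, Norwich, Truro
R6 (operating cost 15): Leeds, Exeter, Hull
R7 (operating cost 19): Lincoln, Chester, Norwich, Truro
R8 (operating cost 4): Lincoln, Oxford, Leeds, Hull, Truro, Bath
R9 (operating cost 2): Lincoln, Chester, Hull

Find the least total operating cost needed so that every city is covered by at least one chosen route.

11

R2, R3 cover every city at operating cost 7 + 4 = 11.
Any cover uses at least 2 routes; among all covering selections none totals below 11.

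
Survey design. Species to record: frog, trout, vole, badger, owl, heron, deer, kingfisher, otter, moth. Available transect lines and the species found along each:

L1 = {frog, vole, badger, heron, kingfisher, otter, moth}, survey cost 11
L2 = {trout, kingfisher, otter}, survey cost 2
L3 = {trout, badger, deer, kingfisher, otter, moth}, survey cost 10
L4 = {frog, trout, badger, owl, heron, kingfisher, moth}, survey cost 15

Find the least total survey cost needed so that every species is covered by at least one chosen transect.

36

L1, L3, L4 cover every species at survey cost 11 + 10 + 15 = 36.
Any cover uses at least 3 transects; among all covering selections none totals below 36.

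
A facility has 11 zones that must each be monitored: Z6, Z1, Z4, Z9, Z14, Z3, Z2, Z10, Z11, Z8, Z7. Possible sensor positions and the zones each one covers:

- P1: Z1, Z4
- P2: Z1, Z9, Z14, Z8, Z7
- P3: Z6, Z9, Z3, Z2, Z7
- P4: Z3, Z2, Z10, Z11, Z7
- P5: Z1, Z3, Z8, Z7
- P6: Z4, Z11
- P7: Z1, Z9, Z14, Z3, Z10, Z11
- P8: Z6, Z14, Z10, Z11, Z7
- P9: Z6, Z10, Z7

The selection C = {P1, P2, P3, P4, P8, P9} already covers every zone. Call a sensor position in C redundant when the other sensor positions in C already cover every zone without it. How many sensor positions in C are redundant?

Drop P1: Z4 uncovered — not redundant.
Drop P2: Z8 uncovered — not redundant.
Drop P3: the rest still cover every zone — redundant.
Drop P4: the rest still cover every zone — redundant.
Drop P8: the rest still cover every zone — redundant.
Drop P9: the rest still cover every zone — redundant.
4 redundant: P3, P4, P8, P9.

4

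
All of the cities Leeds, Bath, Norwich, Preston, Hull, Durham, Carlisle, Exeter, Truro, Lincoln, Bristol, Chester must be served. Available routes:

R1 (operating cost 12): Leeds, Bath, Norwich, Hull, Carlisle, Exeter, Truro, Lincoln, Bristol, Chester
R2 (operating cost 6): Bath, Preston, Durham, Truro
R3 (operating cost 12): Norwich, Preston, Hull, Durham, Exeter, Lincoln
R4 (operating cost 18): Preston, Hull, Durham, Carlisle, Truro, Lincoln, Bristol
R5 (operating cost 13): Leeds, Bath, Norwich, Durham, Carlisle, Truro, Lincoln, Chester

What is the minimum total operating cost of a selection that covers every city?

R1, R2 cover every city at operating cost 12 + 6 = 18.
Any cover uses at least 2 routes; among all covering selections none totals below 18.

18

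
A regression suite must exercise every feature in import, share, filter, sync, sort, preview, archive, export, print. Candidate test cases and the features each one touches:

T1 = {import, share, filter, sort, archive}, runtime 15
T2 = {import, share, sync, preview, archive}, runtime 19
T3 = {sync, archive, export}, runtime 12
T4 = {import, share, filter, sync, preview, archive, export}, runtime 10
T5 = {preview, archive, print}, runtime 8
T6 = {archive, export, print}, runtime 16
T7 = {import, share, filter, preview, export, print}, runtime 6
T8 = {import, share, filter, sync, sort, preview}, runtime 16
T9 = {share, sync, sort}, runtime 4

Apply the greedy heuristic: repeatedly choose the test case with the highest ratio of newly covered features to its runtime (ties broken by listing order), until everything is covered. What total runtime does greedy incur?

Pick 1: T7 adds 6 new (import, share, filter, preview, export, print) at runtime 6 (ratio 6/6).
Pick 2: T9 adds 2 new (sync, sort) at runtime 4 (ratio 2/4).
Pick 3: T5 adds 1 new (archive) at runtime 8 (ratio 1/8).
Greedy total runtime: 6 + 4 + 8 = 18.

18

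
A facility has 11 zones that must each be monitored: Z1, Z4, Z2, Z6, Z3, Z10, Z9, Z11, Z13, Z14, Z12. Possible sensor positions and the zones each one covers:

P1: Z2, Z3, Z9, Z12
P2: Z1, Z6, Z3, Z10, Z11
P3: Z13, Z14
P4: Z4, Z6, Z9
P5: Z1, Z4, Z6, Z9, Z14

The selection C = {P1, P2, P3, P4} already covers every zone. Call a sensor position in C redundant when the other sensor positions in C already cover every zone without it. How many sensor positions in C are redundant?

Drop P1: Z2, Z12 uncovered — not redundant.
Drop P2: Z1, Z10, Z11 uncovered — not redundant.
Drop P3: Z13, Z14 uncovered — not redundant.
Drop P4: Z4 uncovered — not redundant.
None of the sensor positions in C is redundant.

0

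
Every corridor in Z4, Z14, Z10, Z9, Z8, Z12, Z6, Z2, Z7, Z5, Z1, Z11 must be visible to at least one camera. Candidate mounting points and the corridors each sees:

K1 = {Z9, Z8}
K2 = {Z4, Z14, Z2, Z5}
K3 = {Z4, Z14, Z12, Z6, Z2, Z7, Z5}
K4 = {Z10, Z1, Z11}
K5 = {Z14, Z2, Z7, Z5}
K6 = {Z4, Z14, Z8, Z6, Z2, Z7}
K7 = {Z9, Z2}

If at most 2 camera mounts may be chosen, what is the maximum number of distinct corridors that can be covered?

10

Choosing K3, K4 covers {Z4, Z14, Z10, Z12, Z6, Z2, Z7, Z5, Z1, Z11} — 10 corridors.
No choice of 2 camera mounts does better; here Z9, Z8 are left uncovered.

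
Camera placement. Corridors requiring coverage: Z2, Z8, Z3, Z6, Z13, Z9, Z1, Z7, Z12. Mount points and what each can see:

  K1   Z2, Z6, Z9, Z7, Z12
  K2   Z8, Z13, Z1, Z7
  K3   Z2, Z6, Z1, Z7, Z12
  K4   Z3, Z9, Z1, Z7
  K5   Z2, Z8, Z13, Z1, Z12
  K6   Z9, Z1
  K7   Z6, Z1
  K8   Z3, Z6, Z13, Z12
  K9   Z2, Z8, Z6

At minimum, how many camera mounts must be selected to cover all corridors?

3

K1, K2, K4 together cover {Z2, Z8, Z3, Z6, Z13, Z9, Z1, Z7, Z12} — every corridor.
No 2 of the 9 camera mounts cover everything (all 36 pairs fall short), so 3 is minimum.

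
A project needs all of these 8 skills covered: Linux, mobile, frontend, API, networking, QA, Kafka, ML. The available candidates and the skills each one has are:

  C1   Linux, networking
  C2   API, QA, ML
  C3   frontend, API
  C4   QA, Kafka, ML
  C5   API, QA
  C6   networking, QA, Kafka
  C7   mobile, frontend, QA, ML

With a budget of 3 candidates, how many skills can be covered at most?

7

Choosing C1, C2, C7 covers {Linux, mobile, frontend, API, networking, QA, ML} — 7 skills.
No choice of 3 candidates does better; here Kafka is left uncovered.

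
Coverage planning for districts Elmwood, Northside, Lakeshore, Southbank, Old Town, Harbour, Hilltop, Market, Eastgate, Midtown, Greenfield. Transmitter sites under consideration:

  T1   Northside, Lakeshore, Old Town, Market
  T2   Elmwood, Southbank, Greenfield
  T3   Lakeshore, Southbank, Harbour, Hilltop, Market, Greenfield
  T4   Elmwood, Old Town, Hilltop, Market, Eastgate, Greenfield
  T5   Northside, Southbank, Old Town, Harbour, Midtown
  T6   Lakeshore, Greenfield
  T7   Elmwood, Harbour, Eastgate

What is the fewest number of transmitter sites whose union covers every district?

T1, T4, T5 together cover {Elmwood, Northside, Lakeshore, Southbank, Old Town, Harbour, Hilltop, Market, Eastgate, Midtown, Greenfield} — every district.
No 2 of the 7 transmitter sites cover everything (all 21 pairs fall short), so 3 is minimum.

3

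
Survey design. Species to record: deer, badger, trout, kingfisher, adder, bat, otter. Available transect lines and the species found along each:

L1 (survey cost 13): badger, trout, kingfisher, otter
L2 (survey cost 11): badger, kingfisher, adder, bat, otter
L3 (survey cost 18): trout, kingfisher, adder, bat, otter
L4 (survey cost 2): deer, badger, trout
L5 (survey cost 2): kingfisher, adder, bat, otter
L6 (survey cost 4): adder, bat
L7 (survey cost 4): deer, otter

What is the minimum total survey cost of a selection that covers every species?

4

L4, L5 cover every species at survey cost 2 + 2 = 4.
Any cover uses at least 2 transects; among all covering selections none totals below 4.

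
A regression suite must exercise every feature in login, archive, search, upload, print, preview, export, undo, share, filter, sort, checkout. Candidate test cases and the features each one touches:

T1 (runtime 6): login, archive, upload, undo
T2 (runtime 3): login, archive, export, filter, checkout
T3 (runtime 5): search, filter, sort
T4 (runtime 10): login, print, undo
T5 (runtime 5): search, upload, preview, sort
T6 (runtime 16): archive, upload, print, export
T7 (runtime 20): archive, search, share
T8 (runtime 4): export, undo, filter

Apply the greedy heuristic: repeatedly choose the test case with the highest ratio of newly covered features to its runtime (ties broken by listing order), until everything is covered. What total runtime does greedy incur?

42

Pick 1: T2 adds 5 new (login, archive, export, filter, checkout) at runtime 3 (ratio 5/3).
Pick 2: T5 adds 4 new (search, upload, preview, sort) at runtime 5 (ratio 4/5).
Pick 3: T8 adds 1 new (undo) at runtime 4 (ratio 1/4).
Pick 4: T4 adds 1 new (print) at runtime 10 (ratio 1/10).
Pick 5: T7 adds 1 new (share) at runtime 20 (ratio 1/20).
Greedy total runtime: 3 + 5 + 4 + 10 + 20 = 42. (The true optimum is 38, so greedy overshoots here.)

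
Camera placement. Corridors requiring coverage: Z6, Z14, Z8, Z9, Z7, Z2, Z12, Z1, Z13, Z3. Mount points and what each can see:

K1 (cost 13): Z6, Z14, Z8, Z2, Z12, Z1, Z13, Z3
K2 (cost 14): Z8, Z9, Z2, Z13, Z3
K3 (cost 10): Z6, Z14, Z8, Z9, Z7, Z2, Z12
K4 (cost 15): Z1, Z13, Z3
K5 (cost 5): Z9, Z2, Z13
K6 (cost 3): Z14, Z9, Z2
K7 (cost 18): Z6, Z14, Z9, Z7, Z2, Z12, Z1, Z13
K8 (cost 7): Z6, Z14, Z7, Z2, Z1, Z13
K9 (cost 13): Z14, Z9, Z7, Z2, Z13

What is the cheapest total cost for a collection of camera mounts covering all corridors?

23

K1, K3 cover every corridor at cost 13 + 10 = 23.
Any cover uses at least 2 camera mounts; among all covering selections none totals below 23.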